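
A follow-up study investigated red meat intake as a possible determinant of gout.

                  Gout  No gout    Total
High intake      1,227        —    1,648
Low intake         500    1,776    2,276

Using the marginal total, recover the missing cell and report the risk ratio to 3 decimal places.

The missing cell is in the exposed row: 1648 − 1227 = 421.
So a = 1227, b = 421, c = 500, d = 1776.
RR = [a/(a+b)] / [c/(c+d)] = (1227/1648) / (500/2276) = 0.74454/0.21968 = 3.38914

3.389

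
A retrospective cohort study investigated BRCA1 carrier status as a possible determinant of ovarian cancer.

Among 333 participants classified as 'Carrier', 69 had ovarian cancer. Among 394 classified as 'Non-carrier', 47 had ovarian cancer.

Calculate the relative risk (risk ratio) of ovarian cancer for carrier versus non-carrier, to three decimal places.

1.737

From the description: a = 69, b = 264, c = 47, d = 347.
Risk in exposed = 69/333 = 0.20721; risk in unexposed = 47/394 = 0.11929.
RR = 0.20721 / 0.11929 = 1.73701
The risk among the exposed is 1.74 times that among the unexposed.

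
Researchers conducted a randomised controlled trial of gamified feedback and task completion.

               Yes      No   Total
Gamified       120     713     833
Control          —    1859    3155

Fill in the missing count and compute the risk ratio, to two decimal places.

0.35

The missing cell is in the unexposed row: 3155 − 1859 = 1296.
So a = 120, b = 713, c = 1296, d = 1859.
RR = [a/(a+b)] / [c/(c+d)] = (120/833) / (1296/3155) = 0.14406/0.41078 = 0.35070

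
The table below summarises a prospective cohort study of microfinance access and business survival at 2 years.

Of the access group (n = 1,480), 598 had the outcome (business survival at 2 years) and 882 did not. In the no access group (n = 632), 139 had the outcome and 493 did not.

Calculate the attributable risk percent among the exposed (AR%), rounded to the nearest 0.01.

From the description: a = 598, b = 882, c = 139, d = 493.
Risk in exposed = 598/1480 = 0.40405; risk in unexposed = 139/632 = 0.21994.
RR = 0.40405/0.21994 = 1.83714
AR% = (RR − 1)/RR × 100 = (1.83714 − 1)/1.83714 × 100 = 45.5675%

45.57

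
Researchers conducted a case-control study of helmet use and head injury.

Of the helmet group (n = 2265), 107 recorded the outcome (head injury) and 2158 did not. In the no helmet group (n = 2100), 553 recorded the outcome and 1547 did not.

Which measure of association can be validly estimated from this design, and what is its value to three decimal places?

From the description: a = 107, b = 2158, c = 553, d = 1547.
This is a case-control study: participants were sampled on outcome status, so risks in the source population cannot be estimated directly — relative risk is not valid here. The odds ratio is the appropriate measure.
OR = (a·d)/(b·c) = (107 × 1547) / (2158 × 553) = 165529 / 1193374 = 0.13871

0.139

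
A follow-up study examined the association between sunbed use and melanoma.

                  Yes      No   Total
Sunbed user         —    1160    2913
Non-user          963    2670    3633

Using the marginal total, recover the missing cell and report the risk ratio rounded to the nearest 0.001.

The missing cell is in the exposed row: 2913 − 1160 = 1753.
So a = 1753, b = 1160, c = 963, d = 2670.
RR = [a/(a+b)] / [c/(c+d)] = (1753/2913) / (963/3633) = 0.60179/0.26507 = 2.27029

2.270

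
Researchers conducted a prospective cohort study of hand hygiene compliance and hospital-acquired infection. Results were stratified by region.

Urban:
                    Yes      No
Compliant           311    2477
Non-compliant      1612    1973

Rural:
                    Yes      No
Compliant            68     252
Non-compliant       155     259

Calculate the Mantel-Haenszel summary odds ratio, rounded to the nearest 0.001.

OR_MH = Σ(aᵢdᵢ/nᵢ) / Σ(bᵢcᵢ/nᵢ), where nᵢ is the stratum total.
Stratum 1 (Urban): n = 6373; a·d/n = 311·1973/6373 = 96.2817; b·c/n = 2477·1612/6373 = 626.5376
Stratum 2 (Rural): n = 734; a·d/n = 68·259/734 = 23.9946; b·c/n = 252·155/734 = 53.2153
OR_MH = (96.2817 + 23.9946) / (626.5376 + 53.2153) = 120.2762 / 679.7528 = 0.17694

0.177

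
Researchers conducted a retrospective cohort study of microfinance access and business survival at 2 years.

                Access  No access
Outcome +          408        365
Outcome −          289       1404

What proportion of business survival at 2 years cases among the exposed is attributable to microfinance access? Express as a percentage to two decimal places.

64.75

Reading the table with exposure as columns: a = 408 (Access, case), b = 289 (Access, non-case), c = 365 (No access, case), d = 1404.
Risk in exposed = 408/697 = 0.58537; risk in unexposed = 365/1769 = 0.20633.
RR = 0.58537/0.20633 = 2.83702
AR% = (RR − 1)/RR × 100 = (2.83702 − 1)/2.83702 × 100 = 64.7517%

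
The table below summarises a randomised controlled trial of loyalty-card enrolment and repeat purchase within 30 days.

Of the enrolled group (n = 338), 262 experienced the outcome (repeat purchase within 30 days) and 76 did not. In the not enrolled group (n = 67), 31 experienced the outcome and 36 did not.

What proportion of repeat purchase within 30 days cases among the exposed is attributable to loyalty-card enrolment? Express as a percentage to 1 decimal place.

From the description: a = 262, b = 76, c = 31, d = 36.
Risk in exposed = 262/338 = 0.77515; risk in unexposed = 31/67 = 0.46269.
RR = 0.77515/0.46269 = 1.67532
AR% = (RR − 1)/RR × 100 = (1.67532 − 1)/1.67532 × 100 = 40.3099%

40.3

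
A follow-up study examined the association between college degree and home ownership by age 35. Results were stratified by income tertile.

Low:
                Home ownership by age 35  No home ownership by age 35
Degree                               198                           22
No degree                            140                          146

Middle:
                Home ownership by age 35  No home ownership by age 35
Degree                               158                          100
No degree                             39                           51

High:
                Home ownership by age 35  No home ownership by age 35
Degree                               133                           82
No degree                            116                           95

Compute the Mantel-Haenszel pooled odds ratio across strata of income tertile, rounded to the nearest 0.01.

2.77

OR_MH = Σ(aᵢdᵢ/nᵢ) / Σ(bᵢcᵢ/nᵢ), where nᵢ is the stratum total.
Stratum 1 (Low): n = 506; a·d/n = 198·146/506 = 57.1304; b·c/n = 22·140/506 = 6.0870
Stratum 2 (Middle): n = 348; a·d/n = 158·51/348 = 23.1552; b·c/n = 100·39/348 = 11.2069
Stratum 3 (High): n = 426; a·d/n = 133·95/426 = 29.6596; b·c/n = 82·116/426 = 22.3286
OR_MH = (57.1304 + 23.1552 + 29.6596) / (6.0870 + 11.2069 + 22.3286) = 109.9452 / 39.6225 = 2.77482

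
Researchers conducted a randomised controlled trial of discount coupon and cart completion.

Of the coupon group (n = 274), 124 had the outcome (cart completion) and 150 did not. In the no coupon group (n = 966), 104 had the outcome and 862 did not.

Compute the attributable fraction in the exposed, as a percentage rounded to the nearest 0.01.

From the description: a = 124, b = 150, c = 104, d = 862.
Risk in exposed = 124/274 = 0.45255; risk in unexposed = 104/966 = 0.10766.
RR = 0.45255/0.10766 = 4.20354
AR% = (RR − 1)/RR × 100 = (4.20354 − 1)/4.20354 × 100 = 76.2105%

76.21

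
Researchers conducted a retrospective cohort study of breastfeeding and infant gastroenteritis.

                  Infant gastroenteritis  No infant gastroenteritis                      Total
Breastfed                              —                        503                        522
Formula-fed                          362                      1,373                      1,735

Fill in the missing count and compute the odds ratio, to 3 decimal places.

0.143

The missing cell is in the exposed row: 522 − 503 = 19.
So a = 19, b = 503, c = 362, d = 1373.
OR = (a·d)/(b·c) = (19 × 1373) / (503 × 362) = 26087 / 182086 = 0.14327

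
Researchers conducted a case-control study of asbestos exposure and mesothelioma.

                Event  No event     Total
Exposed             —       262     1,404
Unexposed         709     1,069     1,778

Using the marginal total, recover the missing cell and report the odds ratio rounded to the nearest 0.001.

6.572

The missing cell is in the exposed row: 1404 − 262 = 1142.
So a = 1142, b = 262, c = 709, d = 1069.
OR = (a·d)/(b·c) = (1142 × 1069) / (262 × 709) = 1220798 / 185758 = 6.57198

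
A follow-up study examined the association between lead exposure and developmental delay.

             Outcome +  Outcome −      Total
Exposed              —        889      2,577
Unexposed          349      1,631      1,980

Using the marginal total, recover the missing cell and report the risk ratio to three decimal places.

The missing cell is in the exposed row: 2577 − 889 = 1688.
So a = 1688, b = 889, c = 349, d = 1631.
RR = [a/(a+b)] / [c/(c+d)] = (1688/2577) / (349/1980) = 0.65503/0.17626 = 3.71619

3.716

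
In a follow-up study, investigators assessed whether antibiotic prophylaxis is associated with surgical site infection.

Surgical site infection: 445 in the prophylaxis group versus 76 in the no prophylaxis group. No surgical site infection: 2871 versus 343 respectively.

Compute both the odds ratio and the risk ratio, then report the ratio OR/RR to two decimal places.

From the description: a = 445, b = 2871, c = 76, d = 343.
OR = (445·343)/(2871·76) = 152635/218196 = 0.69953
Risk in exposed = 445/3316 = 0.13420; risk in unexposed = 76/419 = 0.18138; RR = 0.73985
OR/RR = 0.69953 / 0.73985 = 0.94550
The outcome is not rare, so the OR lies further from 1 than the RR.

0.95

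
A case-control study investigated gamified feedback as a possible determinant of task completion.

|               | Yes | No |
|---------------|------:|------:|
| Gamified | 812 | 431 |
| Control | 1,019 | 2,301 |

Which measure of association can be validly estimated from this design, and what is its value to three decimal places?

Cells: a = 812, b = 431, c = 1019, d = 2301.
This is a case-control study: participants were sampled on outcome status, so risks in the source population cannot be estimated directly — relative risk is not valid here. The odds ratio is the appropriate measure.
OR = (a·d)/(b·c) = (812 × 2301) / (431 × 1019) = 1868412 / 439189 = 4.25423

4.254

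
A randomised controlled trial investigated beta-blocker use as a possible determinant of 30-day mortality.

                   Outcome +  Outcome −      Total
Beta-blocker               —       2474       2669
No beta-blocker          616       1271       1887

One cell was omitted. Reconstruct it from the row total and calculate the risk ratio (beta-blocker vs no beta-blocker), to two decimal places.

0.22

The missing cell is in the exposed row: 2669 − 2474 = 195.
So a = 195, b = 2474, c = 616, d = 1271.
RR = [a/(a+b)] / [c/(c+d)] = (195/2669) / (616/1887) = 0.07306/0.32644 = 0.22381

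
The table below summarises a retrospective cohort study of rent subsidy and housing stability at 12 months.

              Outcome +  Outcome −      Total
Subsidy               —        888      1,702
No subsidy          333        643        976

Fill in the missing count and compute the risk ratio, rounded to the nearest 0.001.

The missing cell is in the exposed row: 1702 − 888 = 814.
So a = 814, b = 888, c = 333, d = 643.
RR = [a/(a+b)] / [c/(c+d)] = (814/1702) / (333/976) = 0.47826/0.34119 = 1.40175

1.402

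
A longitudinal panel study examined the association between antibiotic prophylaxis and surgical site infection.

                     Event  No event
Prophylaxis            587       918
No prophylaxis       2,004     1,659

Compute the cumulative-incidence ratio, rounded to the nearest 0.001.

0.713

Cells: a = 587, b = 918, c = 2004, d = 1659.
Risk in exposed = 587/1505 = 0.39003; risk in unexposed = 2004/3663 = 0.54709.
RR = 0.39003 / 0.54709 = 0.71292
The risk is 29% lower among the exposed than among the unexposed.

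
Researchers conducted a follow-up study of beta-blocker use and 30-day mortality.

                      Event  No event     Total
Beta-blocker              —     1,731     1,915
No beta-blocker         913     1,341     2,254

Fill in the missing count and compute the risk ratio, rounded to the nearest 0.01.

The missing cell is in the exposed row: 1915 − 1731 = 184.
So a = 184, b = 1731, c = 913, d = 1341.
RR = [a/(a+b)] / [c/(c+d)] = (184/1915) / (913/2254) = 0.09608/0.40506 = 0.23721

0.24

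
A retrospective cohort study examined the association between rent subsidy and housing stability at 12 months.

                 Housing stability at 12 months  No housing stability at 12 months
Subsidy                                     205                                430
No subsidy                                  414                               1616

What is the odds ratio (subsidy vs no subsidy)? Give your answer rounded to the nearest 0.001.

1.861

Cells: a = 205, b = 430, c = 414, d = 1616.
OR = (a·d)/(b·c) = (205 × 1616) / (430 × 414) = 331280 / 178020 = 1.86091
The odds of housing stability at 12 months are about 1.86 times as high in the subsidy group.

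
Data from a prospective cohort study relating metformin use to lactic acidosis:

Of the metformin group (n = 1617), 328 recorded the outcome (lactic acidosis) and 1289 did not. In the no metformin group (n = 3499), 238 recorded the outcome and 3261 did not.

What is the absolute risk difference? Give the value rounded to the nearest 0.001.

From the description: a = 328, b = 1289, c = 238, d = 3261.
Risk in exposed = 328/1617 = 0.202845; risk in unexposed = 238/3499 = 0.068019.
Risk difference = 0.202845 − 0.068019 = 0.134825

0.135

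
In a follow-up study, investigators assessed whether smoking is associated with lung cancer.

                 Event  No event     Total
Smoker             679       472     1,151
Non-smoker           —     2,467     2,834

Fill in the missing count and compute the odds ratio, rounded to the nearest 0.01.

The missing cell is in the unexposed row: 2834 − 2467 = 367.
So a = 679, b = 472, c = 367, d = 2467.
OR = (a·d)/(b·c) = (679 × 2467) / (472 × 367) = 1675093 / 173224 = 9.67010

9.67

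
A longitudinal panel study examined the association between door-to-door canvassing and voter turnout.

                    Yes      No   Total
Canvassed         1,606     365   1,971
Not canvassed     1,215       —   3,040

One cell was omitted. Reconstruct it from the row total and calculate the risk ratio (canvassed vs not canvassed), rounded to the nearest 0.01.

The missing cell is in the unexposed row: 3040 − 1215 = 1825.
So a = 1606, b = 365, c = 1215, d = 1825.
RR = [a/(a+b)] / [c/(c+d)] = (1606/1971) / (1215/3040) = 0.81481/0.39967 = 2.03871

2.04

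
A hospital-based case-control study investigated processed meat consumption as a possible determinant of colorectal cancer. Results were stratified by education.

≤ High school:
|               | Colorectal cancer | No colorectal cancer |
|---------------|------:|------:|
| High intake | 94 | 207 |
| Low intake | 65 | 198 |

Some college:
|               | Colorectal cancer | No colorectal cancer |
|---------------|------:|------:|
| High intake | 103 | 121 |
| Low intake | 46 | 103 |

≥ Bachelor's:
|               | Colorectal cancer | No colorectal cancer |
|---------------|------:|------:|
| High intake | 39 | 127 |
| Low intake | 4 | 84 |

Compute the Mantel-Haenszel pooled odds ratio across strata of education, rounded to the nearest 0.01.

1.82

OR_MH = Σ(aᵢdᵢ/nᵢ) / Σ(bᵢcᵢ/nᵢ), where nᵢ is the stratum total.
Stratum 1 (≤ High school): n = 564; a·d/n = 94·198/564 = 33.0000; b·c/n = 207·65/564 = 23.8564
Stratum 2 (Some college): n = 373; a·d/n = 103·103/373 = 28.4424; b·c/n = 121·46/373 = 14.9223
Stratum 3 (≥ Bachelor's): n = 254; a·d/n = 39·84/254 = 12.8976; b·c/n = 127·4/254 = 2.0000
OR_MH = (33.0000 + 28.4424 + 12.8976) / (23.8564 + 14.9223 + 2.0000) = 74.3400 / 40.7786 = 1.82301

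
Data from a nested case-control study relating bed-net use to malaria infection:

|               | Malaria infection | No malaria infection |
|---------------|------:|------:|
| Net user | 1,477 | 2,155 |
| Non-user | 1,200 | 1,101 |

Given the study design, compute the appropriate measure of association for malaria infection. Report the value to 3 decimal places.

Cells: a = 1477, b = 2155, c = 1200, d = 1101.
This is a nested case-control study: participants were sampled on outcome status, so risks in the source population cannot be estimated directly — relative risk is not valid here. The odds ratio is the appropriate measure.
OR = (a·d)/(b·c) = (1477 × 1101) / (2155 × 1200) = 1626177 / 2586000 = 0.62884

0.629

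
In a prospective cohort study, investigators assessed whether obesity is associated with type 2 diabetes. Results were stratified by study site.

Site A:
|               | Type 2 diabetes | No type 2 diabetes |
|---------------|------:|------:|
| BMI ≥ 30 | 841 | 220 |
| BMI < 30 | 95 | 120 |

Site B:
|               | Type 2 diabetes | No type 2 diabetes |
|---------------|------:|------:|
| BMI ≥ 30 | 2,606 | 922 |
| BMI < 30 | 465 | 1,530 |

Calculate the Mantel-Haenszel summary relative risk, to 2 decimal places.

RR_MH = Σ(aᵢ·n₀ᵢ/nᵢ) / Σ(cᵢ·n₁ᵢ/nᵢ), with n₁ᵢ = aᵢ+bᵢ (exposed), n₀ᵢ = cᵢ+dᵢ (unexposed), nᵢ = n₁ᵢ+n₀ᵢ.
Stratum 1 (Site A): n₁ = 1061, n₀ = 215, n = 1276; a·n₀/n = 841·215/1276 = 141.7045; c·n₁/n = 95·1061/1276 = 78.9929
Stratum 2 (Site B): n₁ = 3528, n₀ = 1995, n = 5523; a·n₀/n = 2606·1995/5523 = 941.3308; c·n₁/n = 465·3528/5523 = 297.0342
RR_MH = (141.7045 + 941.3308) / (78.9929 + 297.0342) = 1083.0353 / 376.0272 = 2.88021

2.88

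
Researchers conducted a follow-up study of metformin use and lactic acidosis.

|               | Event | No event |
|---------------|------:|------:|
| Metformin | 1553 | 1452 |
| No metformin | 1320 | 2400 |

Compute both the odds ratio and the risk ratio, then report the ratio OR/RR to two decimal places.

Cells: a = 1553, b = 1452, c = 1320, d = 2400.
OR = (1553·2400)/(1452·1320) = 3727200/1916640 = 1.94465
Risk in exposed = 1553/3005 = 0.51681; risk in unexposed = 1320/3720 = 0.35484; RR = 1.45645
OR/RR = 1.94465 / 1.45645 = 1.33520
The outcome is not rare, so the OR lies further from 1 than the RR.

1.34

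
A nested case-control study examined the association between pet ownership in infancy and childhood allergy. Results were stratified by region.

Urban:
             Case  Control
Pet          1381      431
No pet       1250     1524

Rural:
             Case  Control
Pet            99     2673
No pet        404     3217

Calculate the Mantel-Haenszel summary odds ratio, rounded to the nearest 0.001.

OR_MH = Σ(aᵢdᵢ/nᵢ) / Σ(bᵢcᵢ/nᵢ), where nᵢ is the stratum total.
Stratum 1 (Urban): n = 4586; a·d/n = 1381·1524/4586 = 458.9280; b·c/n = 431·1250/4586 = 117.4771
Stratum 2 (Rural): n = 6393; a·d/n = 99·3217/6393 = 49.8175; b·c/n = 2673·404/6393 = 168.9179
OR_MH = (458.9280 + 49.8175) / (117.4771 + 168.9179) = 508.7455 / 286.3950 = 1.77638

1.776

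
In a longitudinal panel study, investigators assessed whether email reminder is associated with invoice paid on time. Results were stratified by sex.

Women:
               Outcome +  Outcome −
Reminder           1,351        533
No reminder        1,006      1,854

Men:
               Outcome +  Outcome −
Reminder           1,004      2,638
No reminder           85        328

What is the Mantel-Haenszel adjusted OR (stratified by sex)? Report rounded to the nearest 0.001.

OR_MH = Σ(aᵢdᵢ/nᵢ) / Σ(bᵢcᵢ/nᵢ), where nᵢ is the stratum total.
Stratum 1 (Women): n = 4744; a·d/n = 1351·1854/4744 = 527.9836; b·c/n = 533·1006/4744 = 113.0266
Stratum 2 (Men): n = 4055; a·d/n = 1004·328/4055 = 81.2113; b·c/n = 2638·85/4055 = 55.2972
OR_MH = (527.9836 + 81.2113) / (113.0266 + 55.2972) = 609.1949 / 168.3237 = 3.61919

3.619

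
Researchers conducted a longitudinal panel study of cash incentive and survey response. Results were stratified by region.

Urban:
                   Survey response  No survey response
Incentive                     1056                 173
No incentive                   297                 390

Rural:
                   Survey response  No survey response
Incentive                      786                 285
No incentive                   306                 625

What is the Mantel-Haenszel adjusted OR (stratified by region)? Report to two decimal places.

OR_MH = Σ(aᵢdᵢ/nᵢ) / Σ(bᵢcᵢ/nᵢ), where nᵢ is the stratum total.
Stratum 1 (Urban): n = 1916; a·d/n = 1056·390/1916 = 214.9478; b·c/n = 173·297/1916 = 26.8168
Stratum 2 (Rural): n = 2002; a·d/n = 786·625/2002 = 245.3796; b·c/n = 285·306/2002 = 43.5614
OR_MH = (214.9478 + 245.3796) / (26.8168 + 43.5614) = 460.3274 / 70.3782 = 6.54076

6.54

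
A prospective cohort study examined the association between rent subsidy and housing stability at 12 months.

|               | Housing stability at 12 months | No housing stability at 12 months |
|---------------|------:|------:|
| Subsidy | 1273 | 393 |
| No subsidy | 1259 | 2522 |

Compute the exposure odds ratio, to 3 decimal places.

Cells: a = 1273, b = 393, c = 1259, d = 2522.
OR = (a·d)/(b·c) = (1273 × 2522) / (393 × 1259) = 3210506 / 494787 = 6.48866
The odds of housing stability at 12 months are about 6.49 times as high in the subsidy group.

6.489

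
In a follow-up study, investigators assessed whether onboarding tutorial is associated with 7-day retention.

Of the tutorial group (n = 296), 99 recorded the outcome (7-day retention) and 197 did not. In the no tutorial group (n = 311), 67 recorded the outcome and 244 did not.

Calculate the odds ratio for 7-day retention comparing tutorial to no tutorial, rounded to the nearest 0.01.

1.83

From the description: a = 99, b = 197, c = 67, d = 244.
OR = (a·d)/(b·c) = (99 × 244) / (197 × 67) = 24156 / 13199 = 1.83014
The odds of 7-day retention are about 1.83 times as high in the tutorial group.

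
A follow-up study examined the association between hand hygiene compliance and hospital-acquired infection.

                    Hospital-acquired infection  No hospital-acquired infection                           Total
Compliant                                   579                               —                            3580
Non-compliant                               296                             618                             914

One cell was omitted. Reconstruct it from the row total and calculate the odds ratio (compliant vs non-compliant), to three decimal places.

0.403

The missing cell is in the exposed row: 3580 − 579 = 3001.
So a = 579, b = 3001, c = 296, d = 618.
OR = (a·d)/(b·c) = (579 × 618) / (3001 × 296) = 357822 / 888296 = 0.40282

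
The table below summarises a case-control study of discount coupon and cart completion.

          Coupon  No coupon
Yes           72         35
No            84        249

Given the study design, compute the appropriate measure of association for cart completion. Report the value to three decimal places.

6.098

Reading the table with exposure as columns: a = 72 (Coupon, case), b = 84 (Coupon, non-case), c = 35 (No coupon, case), d = 249.
This is a case-control study: participants were sampled on outcome status, so risks in the source population cannot be estimated directly — relative risk is not valid here. The odds ratio is the appropriate measure.
OR = (a·d)/(b·c) = (72 × 249) / (84 × 35) = 17928 / 2940 = 6.09796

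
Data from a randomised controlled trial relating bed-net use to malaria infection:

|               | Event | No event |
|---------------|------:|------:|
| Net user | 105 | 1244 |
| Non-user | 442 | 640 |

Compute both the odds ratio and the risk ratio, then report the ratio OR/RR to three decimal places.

0.641

Cells: a = 105, b = 1244, c = 442, d = 640.
OR = (105·640)/(1244·442) = 67200/549848 = 0.12222
Risk in exposed = 105/1349 = 0.07784; risk in unexposed = 442/1082 = 0.40850; RR = 0.19054
OR/RR = 0.12222 / 0.19054 = 0.64142
The outcome is not rare, so the OR lies further from 1 than the RR.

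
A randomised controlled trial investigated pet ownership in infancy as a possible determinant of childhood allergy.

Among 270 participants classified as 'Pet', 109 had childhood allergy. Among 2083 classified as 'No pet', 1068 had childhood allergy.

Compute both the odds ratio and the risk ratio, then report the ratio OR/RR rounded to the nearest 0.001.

0.817

From the description: a = 109, b = 161, c = 1068, d = 1015.
OR = (109·1015)/(161·1068) = 110635/171948 = 0.64342
Risk in exposed = 109/270 = 0.40370; risk in unexposed = 1068/2083 = 0.51272; RR = 0.78737
OR/RR = 0.64342 / 0.78737 = 0.81717
The outcome is not rare, so the OR lies further from 1 than the RR.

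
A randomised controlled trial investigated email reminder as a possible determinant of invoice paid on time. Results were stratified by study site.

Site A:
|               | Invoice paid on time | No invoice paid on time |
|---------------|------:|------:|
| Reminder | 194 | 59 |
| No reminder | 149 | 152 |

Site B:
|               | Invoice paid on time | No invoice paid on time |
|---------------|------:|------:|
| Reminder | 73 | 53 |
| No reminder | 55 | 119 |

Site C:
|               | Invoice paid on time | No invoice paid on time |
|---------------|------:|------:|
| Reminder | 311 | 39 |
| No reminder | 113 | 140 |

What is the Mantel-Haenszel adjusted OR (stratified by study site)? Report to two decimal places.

OR_MH = Σ(aᵢdᵢ/nᵢ) / Σ(bᵢcᵢ/nᵢ), where nᵢ is the stratum total.
Stratum 1 (Site A): n = 554; a·d/n = 194·152/554 = 53.2274; b·c/n = 59·149/554 = 15.8682
Stratum 2 (Site B): n = 300; a·d/n = 73·119/300 = 28.9567; b·c/n = 53·55/300 = 9.7167
Stratum 3 (Site C): n = 603; a·d/n = 311·140/603 = 72.2056; b·c/n = 39·113/603 = 7.3085
OR_MH = (53.2274 + 28.9567 + 72.2056) / (15.8682 + 9.7167 + 7.3085) = 154.3897 / 32.8934 = 4.69365

4.69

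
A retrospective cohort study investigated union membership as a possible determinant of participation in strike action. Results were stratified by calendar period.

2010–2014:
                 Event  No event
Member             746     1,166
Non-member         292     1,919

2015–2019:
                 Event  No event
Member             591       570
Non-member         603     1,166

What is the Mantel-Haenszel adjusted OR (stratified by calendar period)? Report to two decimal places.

2.91

OR_MH = Σ(aᵢdᵢ/nᵢ) / Σ(bᵢcᵢ/nᵢ), where nᵢ is the stratum total.
Stratum 1 (2010–2014): n = 4123; a·d/n = 746·1919/4123 = 347.2166; b·c/n = 1166·292/4123 = 82.5787
Stratum 2 (2015–2019): n = 2930; a·d/n = 591·1166/2930 = 235.1898; b·c/n = 570·603/2930 = 117.3072
OR_MH = (347.2166 + 235.1898) / (82.5787 + 117.3072) = 582.4064 / 199.8859 = 2.91369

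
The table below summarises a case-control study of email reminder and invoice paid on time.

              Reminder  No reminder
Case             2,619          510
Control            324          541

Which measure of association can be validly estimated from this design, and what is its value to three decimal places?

Reading the table with exposure as columns: a = 2619 (Reminder, case), b = 324 (Reminder, non-case), c = 510 (No reminder, case), d = 541.
This is a case-control study: participants were sampled on outcome status, so risks in the source population cannot be estimated directly — relative risk is not valid here. The odds ratio is the appropriate measure.
OR = (a·d)/(b·c) = (2619 × 541) / (324 × 510) = 1416879 / 165240 = 8.57467

8.575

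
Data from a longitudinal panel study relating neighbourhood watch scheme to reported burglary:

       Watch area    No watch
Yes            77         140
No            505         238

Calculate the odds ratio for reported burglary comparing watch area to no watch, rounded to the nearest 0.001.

0.259

Reading the table with exposure as columns: a = 77 (Watch area, case), b = 505 (Watch area, non-case), c = 140 (No watch, case), d = 238.
OR = (a·d)/(b·c) = (77 × 238) / (505 × 140) = 18326 / 70700 = 0.25921
Exposure is associated with lower odds of reported burglary (OR = 0.26 < 1).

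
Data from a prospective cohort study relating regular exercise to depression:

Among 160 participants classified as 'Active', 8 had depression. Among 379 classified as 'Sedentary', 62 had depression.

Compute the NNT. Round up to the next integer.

Risk in treated group = 8/160 = 0.05000; risk in control = 62/379 = 0.16359.
Absolute risk reduction = 0.16359 − 0.05000 = 0.11359
NNT = 1 / ARR = 1 / 0.11359 = 8.804 → round up → 9

9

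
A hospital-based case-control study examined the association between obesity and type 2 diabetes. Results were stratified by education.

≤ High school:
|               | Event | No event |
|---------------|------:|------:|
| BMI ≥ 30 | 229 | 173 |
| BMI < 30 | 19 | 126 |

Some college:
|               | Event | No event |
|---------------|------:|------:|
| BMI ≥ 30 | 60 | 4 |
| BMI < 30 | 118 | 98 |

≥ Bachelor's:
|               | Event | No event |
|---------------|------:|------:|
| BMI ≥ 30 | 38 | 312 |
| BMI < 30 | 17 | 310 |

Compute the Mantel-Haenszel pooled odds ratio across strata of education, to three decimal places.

OR_MH = Σ(aᵢdᵢ/nᵢ) / Σ(bᵢcᵢ/nᵢ), where nᵢ is the stratum total.
Stratum 1 (≤ High school): n = 547; a·d/n = 229·126/547 = 52.7495; b·c/n = 173·19/547 = 6.0091
Stratum 2 (Some college): n = 280; a·d/n = 60·98/280 = 21.0000; b·c/n = 4·118/280 = 1.6857
Stratum 3 (≥ Bachelor's): n = 677; a·d/n = 38·310/677 = 17.4003; b·c/n = 312·17/677 = 7.8346
OR_MH = (52.7495 + 21.0000 + 17.4003) / (6.0091 + 1.6857 + 7.8346) = 91.1498 / 15.5294 = 5.86949

5.869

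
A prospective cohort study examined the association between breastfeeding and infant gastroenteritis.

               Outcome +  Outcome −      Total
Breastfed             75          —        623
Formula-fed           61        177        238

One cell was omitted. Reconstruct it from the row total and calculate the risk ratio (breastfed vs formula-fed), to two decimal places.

0.47

The missing cell is in the exposed row: 623 − 75 = 548.
So a = 75, b = 548, c = 61, d = 177.
RR = [a/(a+b)] / [c/(c+d)] = (75/623) / (61/238) = 0.12039/0.25630 = 0.46970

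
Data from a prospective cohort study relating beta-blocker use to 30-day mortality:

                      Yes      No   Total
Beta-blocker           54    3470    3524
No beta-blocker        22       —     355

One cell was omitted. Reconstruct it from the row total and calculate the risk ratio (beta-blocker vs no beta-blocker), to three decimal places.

The missing cell is in the unexposed row: 355 − 22 = 333.
So a = 54, b = 3470, c = 22, d = 333.
RR = [a/(a+b)] / [c/(c+d)] = (54/3524) / (22/355) = 0.01532/0.06197 = 0.24727

0.247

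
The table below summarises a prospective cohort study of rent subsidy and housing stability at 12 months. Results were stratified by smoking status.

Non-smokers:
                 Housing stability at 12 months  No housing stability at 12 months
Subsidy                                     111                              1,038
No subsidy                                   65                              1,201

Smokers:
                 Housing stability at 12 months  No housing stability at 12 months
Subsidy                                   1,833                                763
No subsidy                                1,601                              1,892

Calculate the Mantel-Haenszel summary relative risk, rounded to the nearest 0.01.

1.56

RR_MH = Σ(aᵢ·n₀ᵢ/nᵢ) / Σ(cᵢ·n₁ᵢ/nᵢ), with n₁ᵢ = aᵢ+bᵢ (exposed), n₀ᵢ = cᵢ+dᵢ (unexposed), nᵢ = n₁ᵢ+n₀ᵢ.
Stratum 1 (Non-smokers): n₁ = 1149, n₀ = 1266, n = 2415; a·n₀/n = 111·1266/2415 = 58.1888; c·n₁/n = 65·1149/2415 = 30.9255
Stratum 2 (Smokers): n₁ = 2596, n₀ = 3493, n = 6089; a·n₀/n = 1833·3493/6089 = 1051.5140; c·n₁/n = 1601·2596/6089 = 682.5745
RR_MH = (58.1888 + 1051.5140) / (30.9255 + 682.5745) = 1109.7029 / 713.4999 = 1.55529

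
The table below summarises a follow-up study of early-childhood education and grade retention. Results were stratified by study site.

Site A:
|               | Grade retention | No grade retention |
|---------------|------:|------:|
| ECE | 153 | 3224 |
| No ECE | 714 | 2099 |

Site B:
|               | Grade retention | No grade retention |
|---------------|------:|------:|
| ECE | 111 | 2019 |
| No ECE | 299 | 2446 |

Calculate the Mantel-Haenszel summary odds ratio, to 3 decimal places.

0.217

OR_MH = Σ(aᵢdᵢ/nᵢ) / Σ(bᵢcᵢ/nᵢ), where nᵢ is the stratum total.
Stratum 1 (Site A): n = 6190; a·d/n = 153·2099/6190 = 51.8816; b·c/n = 3224·714/6190 = 371.8798
Stratum 2 (Site B): n = 4875; a·d/n = 111·2446/4875 = 55.6935; b·c/n = 2019·299/4875 = 123.8320
OR_MH = (51.8816 + 55.6935) / (371.8798 + 123.8320) = 107.5751 / 495.7118 = 0.21701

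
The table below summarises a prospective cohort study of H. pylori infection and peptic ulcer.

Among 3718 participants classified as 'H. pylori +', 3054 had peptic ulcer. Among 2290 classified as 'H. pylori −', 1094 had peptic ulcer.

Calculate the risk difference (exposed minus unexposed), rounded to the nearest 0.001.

0.344

From the description: a = 3054, b = 664, c = 1094, d = 1196.
Risk in exposed = 3054/3718 = 0.821409; risk in unexposed = 1094/2290 = 0.477729.
Risk difference = 0.821409 − 0.477729 = 0.343680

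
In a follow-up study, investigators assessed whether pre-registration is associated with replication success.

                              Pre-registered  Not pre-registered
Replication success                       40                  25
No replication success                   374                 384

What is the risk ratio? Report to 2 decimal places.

1.58

Reading the table with exposure as columns: a = 40 (Pre-registered, case), b = 374 (Pre-registered, non-case), c = 25 (Not pre-registered, case), d = 384.
Risk in exposed = 40/414 = 0.09662; risk in unexposed = 25/409 = 0.06112.
RR = 0.09662 / 0.06112 = 1.58068
The risk among the exposed is 1.58 times that among the unexposed.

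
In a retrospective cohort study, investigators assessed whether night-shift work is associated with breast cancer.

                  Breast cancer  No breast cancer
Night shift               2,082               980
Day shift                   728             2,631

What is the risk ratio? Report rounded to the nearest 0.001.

Cells: a = 2082, b = 980, c = 728, d = 2631.
Risk in exposed = 2082/3062 = 0.67995; risk in unexposed = 728/3359 = 0.21673.
RR = 0.67995 / 0.21673 = 3.13729
The risk among the exposed is 3.14 times that among the unexposed.

3.137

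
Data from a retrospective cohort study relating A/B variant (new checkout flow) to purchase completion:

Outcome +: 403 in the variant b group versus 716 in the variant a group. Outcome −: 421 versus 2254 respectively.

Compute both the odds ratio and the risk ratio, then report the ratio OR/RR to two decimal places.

From the description: a = 403, b = 421, c = 716, d = 2254.
OR = (403·2254)/(421·716) = 908362/301436 = 3.01345
Risk in exposed = 403/824 = 0.48908; risk in unexposed = 716/2970 = 0.24108; RR = 2.02872
OR/RR = 3.01345 / 2.02872 = 1.48540
The outcome is not rare, so the OR lies further from 1 than the RR.

1.49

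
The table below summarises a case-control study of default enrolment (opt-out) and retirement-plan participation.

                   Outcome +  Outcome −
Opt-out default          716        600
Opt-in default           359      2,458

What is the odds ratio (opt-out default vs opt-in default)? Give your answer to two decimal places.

8.17

Cells: a = 716, b = 600, c = 359, d = 2458.
OR = (a·d)/(b·c) = (716 × 2458) / (600 × 359) = 1759928 / 215400 = 8.17051
The odds of retirement-plan participation are about 8.17 times as high in the opt-out default group.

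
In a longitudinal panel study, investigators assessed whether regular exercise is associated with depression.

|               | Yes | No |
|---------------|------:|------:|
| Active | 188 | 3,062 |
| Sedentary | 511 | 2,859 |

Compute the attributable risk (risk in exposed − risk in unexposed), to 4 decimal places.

Cells: a = 188, b = 3062, c = 511, d = 2859.
Risk in exposed = 188/3250 = 0.057846; risk in unexposed = 511/3370 = 0.151632.
Risk difference = 0.057846 − 0.151632 = -0.093786

-0.0938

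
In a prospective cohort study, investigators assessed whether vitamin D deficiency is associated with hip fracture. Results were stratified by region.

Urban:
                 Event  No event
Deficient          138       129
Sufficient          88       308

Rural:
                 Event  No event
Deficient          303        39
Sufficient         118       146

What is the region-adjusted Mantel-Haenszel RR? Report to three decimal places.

RR_MH = Σ(aᵢ·n₀ᵢ/nᵢ) / Σ(cᵢ·n₁ᵢ/nᵢ), with n₁ᵢ = aᵢ+bᵢ (exposed), n₀ᵢ = cᵢ+dᵢ (unexposed), nᵢ = n₁ᵢ+n₀ᵢ.
Stratum 1 (Urban): n₁ = 267, n₀ = 396, n = 663; a·n₀/n = 138·396/663 = 82.4253; c·n₁/n = 88·267/663 = 35.4389
Stratum 2 (Rural): n₁ = 342, n₀ = 264, n = 606; a·n₀/n = 303·264/606 = 132.0000; c·n₁/n = 118·342/606 = 66.5941
RR_MH = (82.4253 + 132.0000) / (35.4389 + 66.5941) = 214.4253 / 102.0330 = 2.10153

2.102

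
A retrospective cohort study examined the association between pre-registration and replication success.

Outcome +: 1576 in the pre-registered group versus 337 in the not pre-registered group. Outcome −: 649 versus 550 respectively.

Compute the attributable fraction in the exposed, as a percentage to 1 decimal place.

From the description: a = 1576, b = 649, c = 337, d = 550.
Risk in exposed = 1576/2225 = 0.70831; risk in unexposed = 337/887 = 0.37993.
RR = 0.70831/0.37993 = 1.86432
AR% = (RR − 1)/RR × 100 = (1.86432 − 1)/1.86432 × 100 = 46.3611%

46.4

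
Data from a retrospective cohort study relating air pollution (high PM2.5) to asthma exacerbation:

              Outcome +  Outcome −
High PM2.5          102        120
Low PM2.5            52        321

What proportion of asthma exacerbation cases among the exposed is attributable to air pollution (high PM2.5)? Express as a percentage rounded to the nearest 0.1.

69.7

Cells: a = 102, b = 120, c = 52, d = 321.
Risk in exposed = 102/222 = 0.45946; risk in unexposed = 52/373 = 0.13941.
RR = 0.45946/0.13941 = 3.29574
AR% = (RR − 1)/RR × 100 = (3.29574 − 1)/3.29574 × 100 = 69.6578%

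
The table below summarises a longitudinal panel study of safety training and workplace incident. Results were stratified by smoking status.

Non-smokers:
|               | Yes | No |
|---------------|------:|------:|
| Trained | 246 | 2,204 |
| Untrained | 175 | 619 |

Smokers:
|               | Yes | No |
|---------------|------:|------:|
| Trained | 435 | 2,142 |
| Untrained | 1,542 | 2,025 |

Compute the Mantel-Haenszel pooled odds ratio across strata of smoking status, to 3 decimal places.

OR_MH = Σ(aᵢdᵢ/nᵢ) / Σ(bᵢcᵢ/nᵢ), where nᵢ is the stratum total.
Stratum 1 (Non-smokers): n = 3244; a·d/n = 246·619/3244 = 46.9402; b·c/n = 2204·175/3244 = 118.8964
Stratum 2 (Smokers): n = 6144; a·d/n = 435·2025/6144 = 143.3716; b·c/n = 2142·1542/6144 = 537.5918
OR_MH = (46.9402 + 143.3716) / (118.8964 + 537.5918) = 190.3118 / 656.4882 = 0.28989

0.290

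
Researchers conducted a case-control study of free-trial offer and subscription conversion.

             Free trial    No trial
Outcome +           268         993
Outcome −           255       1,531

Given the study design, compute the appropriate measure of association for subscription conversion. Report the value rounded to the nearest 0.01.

1.62

Reading the table with exposure as columns: a = 268 (Free trial, case), b = 255 (Free trial, non-case), c = 993 (No trial, case), d = 1531.
This is a case-control study: participants were sampled on outcome status, so risks in the source population cannot be estimated directly — relative risk is not valid here. The odds ratio is the appropriate measure.
OR = (a·d)/(b·c) = (268 × 1531) / (255 × 993) = 410308 / 253215 = 1.62039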